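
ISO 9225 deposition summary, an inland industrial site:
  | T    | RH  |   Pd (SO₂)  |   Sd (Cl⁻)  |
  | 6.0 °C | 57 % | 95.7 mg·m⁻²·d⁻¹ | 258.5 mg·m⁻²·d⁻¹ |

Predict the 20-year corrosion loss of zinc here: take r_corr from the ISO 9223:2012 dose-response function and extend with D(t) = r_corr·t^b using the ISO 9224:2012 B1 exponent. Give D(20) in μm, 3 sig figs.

zinc: f(T) = +0.038·(T−10) [T≤10 °C] = -0.1520
  sulphur-dioxide contribution → 1.135 μm/a
  chloride contribution → 1.091 μm/a
  ⇒ r_corr(zinc) = 2.225 μm/a
ISO 9224: D(t) = r_corr · t^b with b = 0.813 (zinc, B1)
  D(20) = 2.225 × 20^0.813 = 2.225 × 11.42 = 25.42 μm

D(20) = 25.4 μm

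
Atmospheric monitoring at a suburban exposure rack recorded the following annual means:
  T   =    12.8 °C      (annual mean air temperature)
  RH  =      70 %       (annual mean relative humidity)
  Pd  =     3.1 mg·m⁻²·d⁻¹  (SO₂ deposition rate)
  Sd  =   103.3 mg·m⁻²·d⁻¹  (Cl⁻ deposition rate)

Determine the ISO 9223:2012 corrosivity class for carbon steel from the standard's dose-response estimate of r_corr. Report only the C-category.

C3

carbon steel: T>10 °C ⇒ hinge -0.054·(12.8−10) = -0.1512
  sulphur-dioxide contribution → 11.11 μm/a
  chloride contribution → 30.4 μm/a
  ⇒ r_corr(carbon steel) = 41.52 μm/a
41.5 μm/a falls in (25, 50] for carbon steel → category C3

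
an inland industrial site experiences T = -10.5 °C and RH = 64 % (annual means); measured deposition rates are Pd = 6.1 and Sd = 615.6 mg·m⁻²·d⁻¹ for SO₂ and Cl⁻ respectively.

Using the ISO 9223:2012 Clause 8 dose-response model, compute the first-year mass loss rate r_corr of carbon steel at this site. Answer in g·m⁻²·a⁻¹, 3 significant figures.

r_corr = 239 g·m⁻²·a⁻¹

carbon steel: T≤10 °C ⇒ hinge +0.150·(-10.5−10) = -3.0750
  SO₂ term: 1.77·6.1^0.52·exp(0.02·64-3.0750) = 0.753
  Cl⁻ term: 0.102·615.6^0.62·exp(0.033·64+0.04·-10.5) = 29.7
  r_corr = 0.753 + 29.7 = 30.46 μm/a
Convert to mass loss: 30.46 μm/a × 7.85 g/cm³ = 239.1 g·m⁻²·a⁻¹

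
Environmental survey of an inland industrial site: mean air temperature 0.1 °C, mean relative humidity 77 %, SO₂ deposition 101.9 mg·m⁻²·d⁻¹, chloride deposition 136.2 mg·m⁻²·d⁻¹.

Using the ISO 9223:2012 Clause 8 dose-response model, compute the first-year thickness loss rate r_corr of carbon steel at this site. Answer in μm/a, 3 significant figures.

carbon steel: T≤10 °C ⇒ hinge +0.150·(0.1−10) = -1.4850
  sulphur-dioxide contribution → 20.71 μm/a
  chloride contribution → 27.36 μm/a
  ⇒ r_corr(carbon steel) = 48.06 μm/a

r_corr = 48.1 μm/a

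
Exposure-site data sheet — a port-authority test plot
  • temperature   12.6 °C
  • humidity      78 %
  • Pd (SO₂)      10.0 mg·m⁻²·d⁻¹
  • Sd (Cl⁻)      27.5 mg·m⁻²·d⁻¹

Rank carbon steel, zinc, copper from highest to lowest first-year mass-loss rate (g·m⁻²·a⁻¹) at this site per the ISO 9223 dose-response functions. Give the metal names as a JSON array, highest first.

carbon steel: f(T) = -0.054·(T−10) [T>10 °C] = -0.1404
  Pd branch = 1.77·Pd^0.52·e^(0.02·RH+f) = 24.24 μm/a
  Sd branch = 0.102·Sd^0.62·e^(0.033·RH+0.04·T) = 17.29 μm/a
  sum: 24.24 + 17.29 → r_corr = 41.53 μm/a
  mass loss = 41.53 μm/a × 7.85 g/cm³ = 326 g·m⁻²·a⁻¹
zinc: f(T) = -0.071·(T−10) [T>10 °C] = -0.1846
  SO₂ term: 0.0129·10.0^0.44·exp(0.046·78-0.1846) = 1.068
  Cl⁻ term: 0.0175·27.5^0.57·exp(0.008·78+0.085·12.6) = 0.6304
  r_corr = 1.068 + 0.6304 = 1.699 μm/a
  mass loss = 1.699 μm/a × 7.14 g/cm³ = 12.13 g·m⁻²·a⁻¹
copper: f(T) = -0.080·(T−10) [T>10 °C] = -0.2080
  SO₂ term: 0.0053·10.0^0.26·exp(0.059·78-0.2080) = 0.7808
  Sd branch = 0.01025·Sd^0.27·e^(0.036·RH+0.049·T) = 0.7709 μm/a
  sum: 0.7808 + 0.7709 → r_corr = 1.552 μm/a
  mass loss = 1.552 μm/a × 8.96 g/cm³ = 13.9 g·m⁻²·a⁻¹
Ordering by g·m⁻²·a⁻¹: carbon steel (326) > copper (13.9) > zinc (12.1)

["carbon steel", "copper", "zinc"]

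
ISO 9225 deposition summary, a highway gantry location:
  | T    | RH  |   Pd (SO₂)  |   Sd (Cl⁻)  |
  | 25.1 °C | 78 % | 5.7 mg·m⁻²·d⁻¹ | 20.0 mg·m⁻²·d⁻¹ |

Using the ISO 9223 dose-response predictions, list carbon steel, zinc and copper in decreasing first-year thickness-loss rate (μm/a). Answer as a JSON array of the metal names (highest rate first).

carbon steel: f(T) = -0.054·(T−10) [T>10 °C] = -0.8154
  Pd branch = 1.77·Pd^0.52·e^(0.02·RH+f) = 9.213 μm/a
  Cl⁻ term: 0.102·20.0^0.62·exp(0.033·78+0.04·25.1) = 23.4
  r_corr = 9.213 + 23.4 = 32.61 μm/a
zinc: T>10 °C ⇒ hinge -0.071·(25.1−10) = -1.0721
  Pd branch = 0.0129·Pd^0.44·e^(0.046·RH+f) = 0.3434 μm/a
  Sd branch = 0.0175·Sd^0.57·e^(0.008·RH+0.085·T) = 1.521 μm/a
  r_corr = 0.3434 + 1.521 = 1.865 μm/a
copper: T>10 °C ⇒ hinge -0.080·(25.1−10) = -1.2080
  Pd branch = 0.0053·Pd^0.26·e^(0.059·RH+f) = 0.2482 μm/a
  Cl⁻ term: 0.01025·20.0^0.27·exp(0.036·78+0.049·25.1) = 1.305
  sum: 0.2482 + 1.305 → r_corr = 1.553 μm/a
Ordering by μm/a: carbon steel (32.6) > zinc (1.86) > copper (1.55)

["carbon steel", "zinc", "copper"]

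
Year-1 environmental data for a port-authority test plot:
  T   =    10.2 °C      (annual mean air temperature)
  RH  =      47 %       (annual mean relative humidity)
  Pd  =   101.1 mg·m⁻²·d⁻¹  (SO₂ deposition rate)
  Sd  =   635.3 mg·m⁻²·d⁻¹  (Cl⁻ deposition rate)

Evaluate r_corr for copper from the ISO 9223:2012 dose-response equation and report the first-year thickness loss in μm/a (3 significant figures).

copper: f(T) = -0.080·(T−10) [T>10 °C] = -0.0160
  Pd branch = 0.0053·Pd^0.26·e^(0.059·RH+f) = 0.2772 μm/a
  Sd branch = 0.01025·Sd^0.27·e^(0.036·RH+0.049·T) = 0.5241 μm/a
  r_corr = 0.2772 + 0.5241 = 0.8013 μm/a

r_corr = 0.801 μm/a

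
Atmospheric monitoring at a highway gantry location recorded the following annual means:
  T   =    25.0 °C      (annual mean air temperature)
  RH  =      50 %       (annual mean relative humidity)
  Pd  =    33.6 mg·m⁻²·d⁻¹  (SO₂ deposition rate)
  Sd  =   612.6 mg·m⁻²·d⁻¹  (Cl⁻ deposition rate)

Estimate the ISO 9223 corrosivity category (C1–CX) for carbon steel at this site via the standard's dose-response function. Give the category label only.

C5

carbon steel: temperature factor f = -0.054·(15.0) = -0.8100
  SO₂ term: 1.77·33.6^0.52·exp(0.02·50-0.8100) = 13.31
  Cl⁻ term: 0.102·612.6^0.62·exp(0.033·50+0.04·25.0) = 77.18
  r_corr = 13.31 + 77.18 = 90.49 μm/a
Category bounds: 80…200 μm/a bracket r_corr ⇒ C5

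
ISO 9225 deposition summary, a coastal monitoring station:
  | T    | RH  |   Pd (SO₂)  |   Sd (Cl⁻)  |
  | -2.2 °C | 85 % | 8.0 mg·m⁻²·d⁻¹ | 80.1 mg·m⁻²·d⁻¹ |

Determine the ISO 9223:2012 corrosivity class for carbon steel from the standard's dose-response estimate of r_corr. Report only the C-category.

carbon steel: T≤10 °C ⇒ hinge +0.150·(-2.2−10) = -1.8300
  Pd branch = 1.77·Pd^0.52·e^(0.02·RH+f) = 4.583 μm/a
  Sd branch = 0.102·Sd^0.62·e^(0.033·RH+0.04·T) = 23.38 μm/a
  r_corr = 4.583 + 23.38 = 27.96 μm/a
ISO 9223 Table 2 (carbon steel): 25 < 28 ≤ 50 μm/a ⇒ C3

C3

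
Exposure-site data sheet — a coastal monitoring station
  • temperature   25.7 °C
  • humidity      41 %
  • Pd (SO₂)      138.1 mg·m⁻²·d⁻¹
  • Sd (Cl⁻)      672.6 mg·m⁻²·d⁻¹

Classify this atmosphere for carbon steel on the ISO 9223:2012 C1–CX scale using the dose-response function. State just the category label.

carbon steel: temperature factor f = -0.054·(15.7) = -0.8478
  SO₂ term: 1.77·138.1^0.52·exp(0.02·41-0.8478) = 22.33
  Cl⁻ term: 0.102·672.6^0.62·exp(0.033·41+0.04·25.7) = 62.5
  r_corr = 22.33 + 62.5 = 84.82 μm/a
ISO 9223 Table 2 (carbon steel): 80 < 84.8 ≤ 200 μm/a ⇒ C5

C5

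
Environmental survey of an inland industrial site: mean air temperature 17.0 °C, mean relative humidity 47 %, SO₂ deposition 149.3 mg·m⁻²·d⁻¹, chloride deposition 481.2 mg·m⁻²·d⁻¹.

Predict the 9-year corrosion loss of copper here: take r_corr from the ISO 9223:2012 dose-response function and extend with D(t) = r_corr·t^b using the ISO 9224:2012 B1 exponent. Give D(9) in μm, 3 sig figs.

copper: f(T) = -0.080·(T−10) [T>10 °C] = -0.5600
  SO₂ term: 0.0053·149.3^0.26·exp(0.059·47-0.5600) = 0.1781
  Sd branch = 0.01025·Sd^0.27·e^(0.036·RH+0.049·T) = 0.6785 μm/a
  sum: 0.1781 + 0.6785 → r_corr = 0.8566 μm/a
Long-term exponent b (ISO 9224 Table 2, B1) = 0.667
  D(9) = 0.8566 × 9^0.667 = 0.8566 × 4.33 = 3.709 μm

D(9) = 3.71 μm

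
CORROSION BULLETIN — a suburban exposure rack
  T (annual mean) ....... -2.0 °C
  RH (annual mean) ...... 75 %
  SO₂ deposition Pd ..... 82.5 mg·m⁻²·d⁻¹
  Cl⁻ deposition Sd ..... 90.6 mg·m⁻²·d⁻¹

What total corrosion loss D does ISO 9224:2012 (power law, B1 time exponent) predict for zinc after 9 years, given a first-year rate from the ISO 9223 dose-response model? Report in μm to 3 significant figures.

zinc: f(T) = +0.038·(T−10) [T≤10 °C] = -0.4560
  sulphur-dioxide contribution → 1.795 μm/a
  chloride contribution → 0.351 μm/a
  ⇒ r_corr(zinc) = 2.146 μm/a
Long-term exponent b (ISO 9224 Table 2, B1) = 0.813
  D(9) = 2.146 × 9^0.813 = 2.146 × 5.968 = 12.81 μm

D(9) = 12.8 μm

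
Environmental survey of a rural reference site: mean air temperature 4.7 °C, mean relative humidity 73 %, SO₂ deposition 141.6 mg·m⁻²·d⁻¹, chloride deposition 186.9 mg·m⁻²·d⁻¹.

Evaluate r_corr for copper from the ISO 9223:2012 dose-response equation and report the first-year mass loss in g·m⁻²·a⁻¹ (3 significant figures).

r_corr = 13.1 g·m⁻²·a⁻¹

copper: f(T) = +0.126·(T−10) [T≤10 °C] = -0.6678
  sulphur-dioxide contribution → 0.7312 μm/a
  chloride contribution → 0.7335 μm/a
  total first-year rate 1.465 μm/a
Convert to mass loss: 1.465 μm/a × 8.96 g/cm³ = 13.12 g·m⁻²·a⁻¹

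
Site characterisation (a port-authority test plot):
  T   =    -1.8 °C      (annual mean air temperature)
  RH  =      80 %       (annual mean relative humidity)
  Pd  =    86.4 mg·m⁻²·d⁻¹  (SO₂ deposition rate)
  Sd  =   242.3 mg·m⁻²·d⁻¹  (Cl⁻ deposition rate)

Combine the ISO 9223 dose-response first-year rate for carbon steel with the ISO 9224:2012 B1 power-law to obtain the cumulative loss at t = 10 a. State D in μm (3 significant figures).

carbon steel: temperature factor f = +0.150·(-11.8) = -1.7700
  SO₂ term: 1.77·86.4^0.52·exp(0.02·80-1.7700) = 15.18
  Cl⁻ term: 0.102·242.3^0.62·exp(0.033·80+0.04·-1.8) = 40.01
  sum: 15.18 + 40.01 → r_corr = 55.18 μm/a
Long-term exponent b (ISO 9224 Table 2, B1) = 0.523
  D(10) = 55.18 × 10^0.523 = 55.18 × 3.334 = 184 μm

D(10) = 184 μm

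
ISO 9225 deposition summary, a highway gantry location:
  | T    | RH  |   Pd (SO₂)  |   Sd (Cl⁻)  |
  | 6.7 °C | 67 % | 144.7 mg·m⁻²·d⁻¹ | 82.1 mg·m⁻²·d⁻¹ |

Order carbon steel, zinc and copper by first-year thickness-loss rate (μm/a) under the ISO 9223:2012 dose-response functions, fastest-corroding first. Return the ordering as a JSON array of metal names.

carbon steel: T≤10 °C ⇒ hinge +0.150·(6.7−10) = -0.4950
  sulphur-dioxide contribution → 54.75 μm/a
  chloride contribution → 18.71 μm/a
  ⇒ r_corr(carbon steel) = 73.46 μm/a
zinc: f(T) = +0.038·(T−10) [T≤10 °C] = -0.1254
  sulphur-dioxide contribution → 2.214 μm/a
  chloride contribution → 0.6521 μm/a
  ⇒ r_corr(zinc) = 2.866 μm/a
copper: f(T) = +0.126·(T−10) [T≤10 °C] = -0.4158
  sulphur-dioxide contribution → 0.664 μm/a
  chloride contribution → 0.522 μm/a
  ⇒ r_corr(copper) = 1.186 μm/a
Ordering by μm/a: carbon steel (73.5) > zinc (2.87) > copper (1.19)

["carbon steel", "zinc", "copper"]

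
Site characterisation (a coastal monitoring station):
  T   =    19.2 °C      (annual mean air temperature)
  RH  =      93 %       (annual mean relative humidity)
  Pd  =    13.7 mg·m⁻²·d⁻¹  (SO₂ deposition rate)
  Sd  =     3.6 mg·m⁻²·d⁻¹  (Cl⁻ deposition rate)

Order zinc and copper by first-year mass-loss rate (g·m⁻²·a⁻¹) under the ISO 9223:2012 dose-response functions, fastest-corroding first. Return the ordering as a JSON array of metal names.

["copper", "zinc"]

zinc: temperature factor f = -0.071·(9.2) = -0.6532
  sulphur-dioxide contribution → 1.531 μm/a
  chloride contribution → 0.3909 μm/a
  ⇒ r_corr(zinc) = 1.922 μm/a
  mass loss = 1.922 μm/a × 7.14 g/cm³ = 13.72 g·m⁻²·a⁻¹
copper: f(T) = -0.080·(T−10) [T>10 °C] = -0.7360
  sulphur-dioxide contribution → 1.211 μm/a
  chloride contribution → 1.056 μm/a
  total first-year rate 2.267 μm/a
  mass loss = 2.267 μm/a × 8.96 g/cm³ = 20.31 g·m⁻²·a⁻¹
Ordering by g·m⁻²·a⁻¹: copper (20.3) > zinc (13.7)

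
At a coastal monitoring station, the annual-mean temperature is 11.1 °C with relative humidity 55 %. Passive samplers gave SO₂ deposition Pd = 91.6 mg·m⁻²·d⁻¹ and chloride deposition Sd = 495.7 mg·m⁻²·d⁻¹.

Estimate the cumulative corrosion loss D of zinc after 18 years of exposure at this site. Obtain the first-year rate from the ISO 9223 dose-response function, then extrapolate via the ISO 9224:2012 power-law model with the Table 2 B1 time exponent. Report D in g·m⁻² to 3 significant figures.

D(18) = 261 g·m⁻²

zinc: T>10 °C ⇒ hinge -0.071·(11.1−10) = -0.0781
  SO₂ term: 0.0129·91.6^0.44·exp(0.046·55-0.0781) = 1.093
  Cl⁻ term: 0.0175·495.7^0.57·exp(0.008·55+0.085·11.1) = 2.4
  sum: 1.093 + 2.4 → r_corr = 3.493 μm/a
Long-term exponent b (ISO 9224 Table 2, B1) = 0.813
  D(18) = 3.493 × 18^0.813 = 3.493 × 10.48 = 36.62 μm
  Mass loss = 36.62 μm × 7.14 g/cm³ = 261.5 g·m⁻²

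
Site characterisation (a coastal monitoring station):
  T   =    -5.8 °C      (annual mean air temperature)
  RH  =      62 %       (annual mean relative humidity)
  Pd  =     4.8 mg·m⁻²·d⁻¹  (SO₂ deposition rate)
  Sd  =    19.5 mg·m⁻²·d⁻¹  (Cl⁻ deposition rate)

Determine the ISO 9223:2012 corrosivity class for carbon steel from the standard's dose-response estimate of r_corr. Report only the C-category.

carbon steel: temperature factor f = +0.150·(-15.8) = -2.3700
  sulphur-dioxide contribution → 1.293 μm/a
  chloride contribution → 3.947 μm/a
  total first-year rate 5.239 μm/a
ISO 9223 Table 2 (carbon steel): 1.3 < 5.24 ≤ 25 μm/a ⇒ C2

C2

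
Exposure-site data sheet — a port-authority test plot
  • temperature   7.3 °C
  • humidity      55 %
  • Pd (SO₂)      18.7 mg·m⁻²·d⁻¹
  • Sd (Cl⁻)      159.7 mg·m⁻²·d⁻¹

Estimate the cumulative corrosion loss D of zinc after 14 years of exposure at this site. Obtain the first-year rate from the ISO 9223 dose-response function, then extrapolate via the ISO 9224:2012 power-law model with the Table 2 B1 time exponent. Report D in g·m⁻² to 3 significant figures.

zinc: f(T) = +0.038·(T−10) [T≤10 °C] = -0.1026
  sulphur-dioxide contribution → 0.5302 μm/a
  chloride contribution → 0.9109 μm/a
  total first-year rate 1.441 μm/a
ISO 9224: D(t) = r_corr · t^b with b = 0.813 (zinc, B1)
  D(14) = 1.441 × 14^0.813 = 1.441 × 8.547 = 12.32 μm
  Mass loss = 12.32 μm × 7.14 g/cm³ = 87.94 g·m⁻²

D(14) = 87.9 g·m⁻²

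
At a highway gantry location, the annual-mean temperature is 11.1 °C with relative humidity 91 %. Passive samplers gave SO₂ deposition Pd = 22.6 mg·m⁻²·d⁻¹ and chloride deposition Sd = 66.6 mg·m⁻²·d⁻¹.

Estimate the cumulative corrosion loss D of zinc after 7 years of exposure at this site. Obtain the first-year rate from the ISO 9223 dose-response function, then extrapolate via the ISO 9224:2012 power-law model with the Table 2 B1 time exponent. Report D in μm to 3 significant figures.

D(7) = 20.0 μm

zinc: temperature factor f = -0.071·(1.1) = -0.0781
  sulphur-dioxide contribution → 3.093 μm/a
  chloride contribution → 1.019 μm/a
  total first-year rate 4.113 μm/a
Power-law: D(7) = r_corr · 7^0.813
  D(7) = 4.113 × 7^0.813 = 4.113 × 4.865 = 20.01 μm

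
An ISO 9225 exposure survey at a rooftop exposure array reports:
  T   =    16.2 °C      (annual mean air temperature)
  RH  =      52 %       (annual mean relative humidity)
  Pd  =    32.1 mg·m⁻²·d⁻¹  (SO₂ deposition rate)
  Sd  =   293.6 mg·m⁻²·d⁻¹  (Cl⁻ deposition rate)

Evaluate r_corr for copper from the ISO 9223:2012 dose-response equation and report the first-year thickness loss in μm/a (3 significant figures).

r_corr = 0.855 μm/a

copper: f(T) = -0.080·(T−10) [T>10 °C] = -0.4960
  sulphur-dioxide contribution → 0.171 μm/a
  chloride contribution → 0.6835 μm/a
  total first-year rate 0.8545 μm/a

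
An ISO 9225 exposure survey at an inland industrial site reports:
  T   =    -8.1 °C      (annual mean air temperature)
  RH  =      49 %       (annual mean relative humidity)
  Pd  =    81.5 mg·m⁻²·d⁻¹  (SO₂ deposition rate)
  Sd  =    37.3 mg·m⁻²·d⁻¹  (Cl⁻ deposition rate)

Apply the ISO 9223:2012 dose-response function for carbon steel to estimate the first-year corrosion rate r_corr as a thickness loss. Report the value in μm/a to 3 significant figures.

r_corr = 6.58 μm/a

carbon steel: T≤10 °C ⇒ hinge +0.150·(-8.1−10) = -2.7150
  SO₂ term: 1.77·81.5^0.52·exp(0.02·49-2.7150) = 3.078
  Cl⁻ term: 0.102·37.3^0.62·exp(0.033·49+0.04·-8.1) = 3.504
  sum: 3.078 + 3.504 → r_corr = 6.582 μm/a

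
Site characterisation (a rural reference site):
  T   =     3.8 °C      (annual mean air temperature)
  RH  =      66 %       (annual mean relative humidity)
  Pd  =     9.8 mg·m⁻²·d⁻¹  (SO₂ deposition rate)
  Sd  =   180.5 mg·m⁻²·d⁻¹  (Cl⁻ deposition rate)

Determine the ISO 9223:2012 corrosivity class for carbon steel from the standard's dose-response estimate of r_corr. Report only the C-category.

C3

carbon steel: temperature factor f = +0.150·(-6.2) = -0.9300
  SO₂ term: 1.77·9.8^0.52·exp(0.02·66-0.9300) = 8.566
  Cl⁻ term: 0.102·180.5^0.62·exp(0.033·66+0.04·3.8) = 26.27
  r_corr = 8.566 + 26.27 = 34.84 μm/a
ISO 9223 Table 2 (carbon steel): 25 < 34.8 ≤ 50 μm/a ⇒ C3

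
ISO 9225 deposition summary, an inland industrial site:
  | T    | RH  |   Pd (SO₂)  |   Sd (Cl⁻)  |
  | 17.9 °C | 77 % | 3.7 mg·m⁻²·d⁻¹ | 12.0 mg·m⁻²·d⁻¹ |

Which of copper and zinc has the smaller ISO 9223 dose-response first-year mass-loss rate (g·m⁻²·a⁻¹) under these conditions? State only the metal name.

zinc

copper: f(T) = -0.080·(T−10) [T>10 °C] = -0.6320
  sulphur-dioxide contribution → 0.372 μm/a
  chloride contribution → 0.7707 μm/a
  ⇒ r_corr(copper) = 1.143 μm/a
  mass loss = 1.143 μm/a × 8.96 g/cm³ = 10.24 g·m⁻²·a⁻¹
zinc: T>10 °C ⇒ hinge -0.071·(17.9−10) = -0.5609
  sulphur-dioxide contribution → 0.4521 μm/a
  chloride contribution → 0.6116 μm/a
  total first-year rate 1.064 μm/a
  mass loss = 1.064 μm/a × 7.14 g/cm³ = 7.595 g·m⁻²·a⁻¹
Ordering by g·m⁻²·a⁻¹: copper (10.2) > zinc (7.6)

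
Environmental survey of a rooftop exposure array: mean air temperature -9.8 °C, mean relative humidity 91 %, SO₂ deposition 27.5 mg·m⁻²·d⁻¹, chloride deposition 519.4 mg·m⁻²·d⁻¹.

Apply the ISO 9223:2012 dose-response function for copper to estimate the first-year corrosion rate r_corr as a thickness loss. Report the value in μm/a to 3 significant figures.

copper: f(T) = +0.126·(T−10) [T≤10 °C] = -2.4948
  SO₂ term: 0.0053·27.5^0.26·exp(0.059·91-2.4948) = 0.2222
  Cl⁻ term: 0.01025·519.4^0.27·exp(0.036·91+0.049·-9.8) = 0.9081
  r_corr = 0.2222 + 0.9081 = 1.13 μm/a

r_corr = 1.13 μm/a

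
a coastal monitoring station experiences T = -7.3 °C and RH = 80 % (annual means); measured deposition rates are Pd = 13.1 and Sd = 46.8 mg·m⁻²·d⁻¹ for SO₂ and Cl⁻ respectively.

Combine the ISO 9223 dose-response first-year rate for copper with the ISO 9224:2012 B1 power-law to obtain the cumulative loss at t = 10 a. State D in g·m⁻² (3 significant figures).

D(10) = 20.5 g·m⁻²

copper: temperature factor f = +0.126·(-17.3) = -2.1798
  SO₂ term: 0.0053·13.1^0.26·exp(0.059·80-2.1798) = 0.1312
  Sd branch = 0.01025·Sd^0.27·e^(0.036·RH+0.049·T) = 0.3607 μm/a
  r_corr = 0.1312 + 0.3607 = 0.4919 μm/a
Power-law: D(10) = r_corr · 10^0.667
  D(10) = 0.4919 × 10^0.667 = 0.4919 × 4.645 = 2.285 μm
  Mass loss = 2.285 μm × 8.96 g/cm³ = 20.47 g·m⁻²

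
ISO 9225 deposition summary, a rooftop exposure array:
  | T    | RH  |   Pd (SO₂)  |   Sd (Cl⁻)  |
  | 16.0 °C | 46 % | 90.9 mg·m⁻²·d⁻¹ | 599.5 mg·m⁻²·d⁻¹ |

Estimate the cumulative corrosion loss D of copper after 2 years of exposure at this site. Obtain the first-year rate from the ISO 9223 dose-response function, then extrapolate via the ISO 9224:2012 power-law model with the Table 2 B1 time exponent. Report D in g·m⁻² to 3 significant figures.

copper: temperature factor f = -0.080·(6.0) = -0.4800
  sulphur-dioxide contribution → 0.1599 μm/a
  chloride contribution → 0.6613 μm/a
  total first-year rate 0.8212 μm/a
ISO 9224: D(t) = r_corr · t^b with b = 0.667 (copper, B1)
  D(2) = 0.8212 × 2^0.667 = 0.8212 × 1.588 = 1.304 μm
  Mass loss = 1.304 μm × 8.96 g/cm³ = 11.68 g·m⁻²

D(2) = 11.7 g·m⁻²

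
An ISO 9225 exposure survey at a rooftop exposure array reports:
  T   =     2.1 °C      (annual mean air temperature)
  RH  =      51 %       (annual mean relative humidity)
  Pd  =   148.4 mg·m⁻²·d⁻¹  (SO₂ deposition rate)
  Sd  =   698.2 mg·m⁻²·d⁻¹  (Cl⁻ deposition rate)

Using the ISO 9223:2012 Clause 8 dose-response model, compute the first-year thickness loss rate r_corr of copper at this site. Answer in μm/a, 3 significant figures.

r_corr = 0.563 μm/a

copper: temperature factor f = +0.126·(-7.9) = -0.9954
  sulphur-dioxide contribution → 0.1457 μm/a
  chloride contribution → 0.4175 μm/a
  ⇒ r_corr(copper) = 0.5632 μm/a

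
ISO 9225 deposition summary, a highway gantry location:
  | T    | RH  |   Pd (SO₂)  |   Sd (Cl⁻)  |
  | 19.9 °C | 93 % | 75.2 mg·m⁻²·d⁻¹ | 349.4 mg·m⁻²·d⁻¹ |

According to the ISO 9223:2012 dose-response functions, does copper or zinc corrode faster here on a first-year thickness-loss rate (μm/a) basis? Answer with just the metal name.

zinc

copper: T>10 °C ⇒ hinge -0.080·(19.9−10) = -0.7920
  sulphur-dioxide contribution → 1.783 μm/a
  chloride contribution → 3.758 μm/a
  ⇒ r_corr(copper) = 5.54 μm/a
zinc: temperature factor f = -0.071·(9.9) = -0.7029
  sulphur-dioxide contribution → 3.082 μm/a
  chloride contribution → 5.629 μm/a
  ⇒ r_corr(zinc) = 8.711 μm/a
Ordering by μm/a: zinc (8.71) > copper (5.54)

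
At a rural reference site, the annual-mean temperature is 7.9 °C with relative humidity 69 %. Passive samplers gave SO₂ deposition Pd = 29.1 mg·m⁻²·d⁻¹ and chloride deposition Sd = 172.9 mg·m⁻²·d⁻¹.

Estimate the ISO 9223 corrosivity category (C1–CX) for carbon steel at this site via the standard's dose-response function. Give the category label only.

carbon steel: temperature factor f = +0.150·(-2.1) = -0.3150
  sulphur-dioxide contribution → 29.63 μm/a
  chloride contribution → 33.28 μm/a
  total first-year rate 62.91 μm/a
62.9 μm/a falls in (50, 80] for carbon steel → category C4

C4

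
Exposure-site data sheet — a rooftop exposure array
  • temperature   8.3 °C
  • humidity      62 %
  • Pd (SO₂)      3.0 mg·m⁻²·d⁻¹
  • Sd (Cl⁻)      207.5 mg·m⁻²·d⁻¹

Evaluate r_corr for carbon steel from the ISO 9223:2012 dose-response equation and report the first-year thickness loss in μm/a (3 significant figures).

carbon steel: T≤10 °C ⇒ hinge +0.150·(8.3−10) = -0.2550
  sulphur-dioxide contribution → 8.392 μm/a
  chloride contribution → 30.05 μm/a
  total first-year rate 38.45 μm/a

r_corr = 38.4 μm/a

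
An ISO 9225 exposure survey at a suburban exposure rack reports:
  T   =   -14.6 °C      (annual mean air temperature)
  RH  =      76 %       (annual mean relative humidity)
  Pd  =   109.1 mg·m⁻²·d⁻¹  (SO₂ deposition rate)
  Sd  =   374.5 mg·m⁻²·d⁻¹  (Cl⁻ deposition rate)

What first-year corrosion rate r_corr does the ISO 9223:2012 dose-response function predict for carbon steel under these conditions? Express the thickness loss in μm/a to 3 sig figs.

carbon steel: T≤10 °C ⇒ hinge +0.150·(-14.6−10) = -3.6900
  sulphur-dioxide contribution → 2.319 μm/a
  chloride contribution → 27.52 μm/a
  ⇒ r_corr(carbon steel) = 29.84 μm/a

r_corr = 29.8 μm/a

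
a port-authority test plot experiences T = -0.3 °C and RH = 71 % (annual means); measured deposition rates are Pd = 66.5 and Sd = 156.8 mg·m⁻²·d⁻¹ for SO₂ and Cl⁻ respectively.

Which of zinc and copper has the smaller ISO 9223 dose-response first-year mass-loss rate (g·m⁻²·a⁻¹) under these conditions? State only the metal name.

zinc: T≤10 °C ⇒ hinge +0.038·(-0.3−10) = -0.3914
  SO₂ term: 0.0129·66.5^0.44·exp(0.046·71-0.3914) = 1.449
  Sd branch = 0.0175·Sd^0.57·e^(0.008·RH+0.085·T) = 0.537 μm/a
  r_corr = 1.449 + 0.537 = 1.986 μm/a
  mass loss = 1.986 μm/a × 7.14 g/cm³ = 14.18 g·m⁻²·a⁻¹
copper: f(T) = +0.126·(T−10) [T≤10 °C] = -1.2978
  SO₂ term: 0.0053·66.5^0.26·exp(0.059·71-1.2978) = 0.2843
  Sd branch = 0.01025·Sd^0.27·e^(0.036·RH+0.049·T) = 0.5095 μm/a
  r_corr = 0.2843 + 0.5095 = 0.7938 μm/a
  mass loss = 0.7938 μm/a × 8.96 g/cm³ = 7.113 g·m⁻²·a⁻¹
Ordering by g·m⁻²·a⁻¹: zinc (14.2) > copper (7.11)

copper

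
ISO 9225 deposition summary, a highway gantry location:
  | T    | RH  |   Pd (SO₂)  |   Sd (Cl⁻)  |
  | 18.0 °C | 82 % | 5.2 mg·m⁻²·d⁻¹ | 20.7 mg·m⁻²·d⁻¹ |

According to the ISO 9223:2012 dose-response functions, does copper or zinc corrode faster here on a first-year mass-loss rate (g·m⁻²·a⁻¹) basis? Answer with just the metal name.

copper: f(T) = -0.080·(T−10) [T>10 °C] = -0.6400
  sulphur-dioxide contribution → 0.5415 μm/a
  chloride contribution → 1.074 μm/a
  ⇒ r_corr(copper) = 1.616 μm/a
  mass loss = 1.616 μm/a × 8.96 g/cm³ = 14.48 g·m⁻²·a⁻¹
zinc: temperature factor f = -0.071·(8.0) = -0.5680
  sulphur-dioxide contribution → 0.6563 μm/a
  chloride contribution → 0.876 μm/a
  total first-year rate 1.532 μm/a
  mass loss = 1.532 μm/a × 7.14 g/cm³ = 10.94 g·m⁻²·a⁻¹
Ordering by g·m⁻²·a⁻¹: copper (14.5) > zinc (10.9)

copper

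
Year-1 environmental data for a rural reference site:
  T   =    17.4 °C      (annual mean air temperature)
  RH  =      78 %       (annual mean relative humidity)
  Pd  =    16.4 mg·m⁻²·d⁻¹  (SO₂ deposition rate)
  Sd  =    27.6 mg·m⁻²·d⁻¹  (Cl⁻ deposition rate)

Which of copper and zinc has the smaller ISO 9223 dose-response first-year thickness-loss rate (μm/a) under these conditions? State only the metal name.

copper: f(T) = -0.080·(T−10) [T>10 °C] = -0.5920
  sulphur-dioxide contribution → 0.6049 μm/a
  chloride contribution → 0.9762 μm/a
  ⇒ r_corr(copper) = 1.581 μm/a
zinc: f(T) = -0.071·(T−10) [T>10 °C] = -0.5254
  sulphur-dioxide contribution → 0.9445 μm/a
  chloride contribution → 0.9499 μm/a
  total first-year rate 1.894 μm/a
Ordering by μm/a: zinc (1.89) > copper (1.58)

copper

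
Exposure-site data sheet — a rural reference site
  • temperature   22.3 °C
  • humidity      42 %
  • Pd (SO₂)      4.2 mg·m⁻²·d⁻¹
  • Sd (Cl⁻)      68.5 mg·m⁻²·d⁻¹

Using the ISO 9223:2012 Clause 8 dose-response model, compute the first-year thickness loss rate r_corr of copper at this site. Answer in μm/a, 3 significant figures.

r_corr = 0.468 μm/a

copper: f(T) = -0.080·(T−10) [T>10 °C] = -0.9840
  sulphur-dioxide contribution → 0.03429 μm/a
  chloride contribution → 0.4341 μm/a
  ⇒ r_corr(copper) = 0.4684 μm/a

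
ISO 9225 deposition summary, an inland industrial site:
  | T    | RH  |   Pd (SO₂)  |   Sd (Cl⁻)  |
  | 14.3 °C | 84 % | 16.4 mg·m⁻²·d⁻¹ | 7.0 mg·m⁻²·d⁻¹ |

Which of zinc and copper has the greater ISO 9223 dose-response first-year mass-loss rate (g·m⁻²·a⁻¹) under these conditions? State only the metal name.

zinc: T>10 °C ⇒ hinge -0.071·(14.3−10) = -0.3053
  SO₂ term: 0.0129·16.4^0.44·exp(0.046·84-0.3053) = 1.551
  Cl⁻ term: 0.0175·7.0^0.57·exp(0.008·84+0.085·14.3) = 0.3503
  sum: 1.551 + 0.3503 → r_corr = 1.901 μm/a
  mass loss = 1.901 μm/a × 7.14 g/cm³ = 13.58 g·m⁻²·a⁻¹
copper: T>10 °C ⇒ hinge -0.080·(14.3−10) = -0.3440
  SO₂ term: 0.0053·16.4^0.26·exp(0.059·84-0.3440) = 1.104
  Sd branch = 0.01025·Sd^0.27·e^(0.036·RH+0.049·T) = 0.7186 μm/a
  r_corr = 1.104 + 0.7186 = 1.823 μm/a
  mass loss = 1.823 μm/a × 8.96 g/cm³ = 16.33 g·m⁻²·a⁻¹
Ordering by g·m⁻²·a⁻¹: copper (16.3) > zinc (13.6)

copper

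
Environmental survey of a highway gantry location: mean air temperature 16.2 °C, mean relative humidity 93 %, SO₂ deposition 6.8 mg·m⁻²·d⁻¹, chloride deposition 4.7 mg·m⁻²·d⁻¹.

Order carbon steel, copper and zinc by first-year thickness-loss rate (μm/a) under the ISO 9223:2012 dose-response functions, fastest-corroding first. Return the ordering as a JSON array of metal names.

carbon steel: temperature factor f = -0.054·(6.2) = -0.3348
  Pd branch = 1.77·Pd^0.52·e^(0.02·RH+f) = 22.04 μm/a
  Cl⁻ term: 0.102·4.7^0.62·exp(0.033·93+0.04·16.2) = 10.95
  r_corr = 22.04 + 10.95 = 33 μm/a
copper: f(T) = -0.080·(T−10) [T>10 °C] = -0.4960
  SO₂ term: 0.0053·6.8^0.26·exp(0.059·93-0.4960) = 1.283
  Cl⁻ term: 0.01025·4.7^0.27·exp(0.036·93+0.049·16.2) = 0.9794
  r_corr = 1.283 + 0.9794 = 2.263 μm/a
zinc: temperature factor f = -0.071·(6.2) = -0.4402
  Pd branch = 0.0129·Pd^0.44·e^(0.046·RH+f) = 1.392 μm/a
  Sd branch = 0.0175·Sd^0.57·e^(0.008·RH+0.085·T) = 0.3526 μm/a
  r_corr = 1.392 + 0.3526 = 1.745 μm/a
Ordering by μm/a: carbon steel (33) > copper (2.26) > zinc (1.74)

["carbon steel", "copper", "zinc"]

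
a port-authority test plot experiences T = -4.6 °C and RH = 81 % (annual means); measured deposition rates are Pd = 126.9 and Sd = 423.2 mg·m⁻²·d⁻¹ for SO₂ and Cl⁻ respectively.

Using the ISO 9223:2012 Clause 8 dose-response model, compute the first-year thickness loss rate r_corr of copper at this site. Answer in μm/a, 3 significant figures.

copper: temperature factor f = +0.126·(-14.6) = -1.8396
  Pd branch = 0.0053·Pd^0.26·e^(0.059·RH+f) = 0.353 μm/a
  Cl⁻ term: 0.01025·423.2^0.27·exp(0.036·81+0.049·-4.6) = 0.7734
  sum: 0.353 + 0.7734 → r_corr = 1.126 μm/a

r_corr = 1.13 μm/a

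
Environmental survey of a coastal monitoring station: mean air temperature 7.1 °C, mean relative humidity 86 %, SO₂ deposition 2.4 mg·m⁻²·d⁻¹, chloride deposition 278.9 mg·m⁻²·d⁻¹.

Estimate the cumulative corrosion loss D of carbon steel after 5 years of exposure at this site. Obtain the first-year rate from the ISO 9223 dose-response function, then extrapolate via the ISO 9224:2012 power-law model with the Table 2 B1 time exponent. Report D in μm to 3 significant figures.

D(5) = 200 μm

carbon steel: f(T) = +0.150·(T−10) [T≤10 °C] = -0.4350
  sulphur-dioxide contribution → 10.09 μm/a
  chloride contribution → 75.97 μm/a
  ⇒ r_corr(carbon steel) = 86.06 μm/a
Power-law: D(5) = r_corr · 5^0.523
  D(5) = 86.06 × 5^0.523 = 86.06 × 2.32 = 199.7 μm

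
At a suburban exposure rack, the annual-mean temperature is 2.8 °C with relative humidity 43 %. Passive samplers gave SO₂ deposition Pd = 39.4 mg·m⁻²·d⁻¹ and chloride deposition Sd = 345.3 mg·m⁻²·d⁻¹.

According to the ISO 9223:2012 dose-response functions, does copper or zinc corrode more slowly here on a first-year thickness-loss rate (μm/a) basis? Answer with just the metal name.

copper: T≤10 °C ⇒ hinge +0.126·(2.8−10) = -0.9072
  SO₂ term: 0.0053·39.4^0.26·exp(0.059·43-0.9072) = 0.07029
  Cl⁻ term: 0.01025·345.3^0.27·exp(0.036·43+0.049·2.8) = 0.2679
  sum: 0.07029 + 0.2679 → r_corr = 0.3382 μm/a
zinc: f(T) = +0.038·(T−10) [T≤10 °C] = -0.2736
  Pd branch = 0.0129·Pd^0.44·e^(0.046·RH+f) = 0.3571 μm/a
  Cl⁻ term: 0.0175·345.3^0.57·exp(0.008·43+0.085·2.8) = 0.8761
  r_corr = 0.3571 + 0.8761 = 1.233 μm/a
Ordering by μm/a: zinc (1.23) > copper (0.338)

copper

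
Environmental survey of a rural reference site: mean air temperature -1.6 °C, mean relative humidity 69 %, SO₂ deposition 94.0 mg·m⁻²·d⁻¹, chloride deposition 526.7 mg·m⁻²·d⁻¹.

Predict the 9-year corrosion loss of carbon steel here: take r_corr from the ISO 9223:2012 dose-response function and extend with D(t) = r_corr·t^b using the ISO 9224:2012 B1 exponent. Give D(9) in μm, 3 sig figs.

D(9) = 185 μm

carbon steel: f(T) = +0.150·(T−10) [T≤10 °C] = -1.7400
  SO₂ term: 1.77·94.0^0.52·exp(0.02·69-1.7400) = 13.11
  Cl⁻ term: 0.102·526.7^0.62·exp(0.033·69+0.04·-1.6) = 45.4
  sum: 13.11 + 45.4 → r_corr = 58.51 μm/a
Long-term exponent b (ISO 9224 Table 2, B1) = 0.523
  D(9) = 58.51 × 9^0.523 = 58.51 × 3.156 = 184.6 μm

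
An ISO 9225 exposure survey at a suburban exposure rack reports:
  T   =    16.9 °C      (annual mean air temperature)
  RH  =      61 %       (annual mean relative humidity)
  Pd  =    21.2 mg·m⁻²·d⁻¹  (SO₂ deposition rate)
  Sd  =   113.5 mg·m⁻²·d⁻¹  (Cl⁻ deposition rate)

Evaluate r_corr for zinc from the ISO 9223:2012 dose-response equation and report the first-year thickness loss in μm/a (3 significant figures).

r_corr = 2.28 μm/a

zinc: f(T) = -0.071·(T−10) [T>10 °C] = -0.4899
  Pd branch = 0.0129·Pd^0.44·e^(0.046·RH+f) = 0.5012 μm/a
  Cl⁻ term: 0.0175·113.5^0.57·exp(0.008·61+0.085·16.9) = 1.779
  r_corr = 0.5012 + 1.779 = 2.28 μm/a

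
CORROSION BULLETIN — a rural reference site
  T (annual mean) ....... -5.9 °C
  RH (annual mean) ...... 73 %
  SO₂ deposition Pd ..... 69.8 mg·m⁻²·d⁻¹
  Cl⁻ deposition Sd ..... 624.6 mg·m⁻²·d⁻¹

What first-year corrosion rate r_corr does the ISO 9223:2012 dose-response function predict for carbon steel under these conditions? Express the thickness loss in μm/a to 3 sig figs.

r_corr = 54.9 μm/a

carbon steel: temperature factor f = +0.150·(-15.9) = -2.3850
  sulphur-dioxide contribution → 6.383 μm/a
  chloride contribution → 48.48 μm/a
  ⇒ r_corr(carbon steel) = 54.87 μm/a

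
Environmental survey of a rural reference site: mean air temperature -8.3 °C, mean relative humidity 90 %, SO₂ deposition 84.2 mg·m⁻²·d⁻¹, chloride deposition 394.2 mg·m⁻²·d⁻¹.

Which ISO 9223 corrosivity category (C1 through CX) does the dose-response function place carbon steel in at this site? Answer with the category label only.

carbon steel: f(T) = +0.150·(T−10) [T≤10 °C] = -2.7450
  SO₂ term: 1.77·84.2^0.52·exp(0.02·90-2.7450) = 6.898
  Sd branch = 0.102·Sd^0.62·e^(0.033·RH+0.04·T) = 58.02 μm/a
  r_corr = 6.898 + 58.02 = 64.92 μm/a
64.9 μm/a falls in (50, 80] for carbon steel → category C4

C4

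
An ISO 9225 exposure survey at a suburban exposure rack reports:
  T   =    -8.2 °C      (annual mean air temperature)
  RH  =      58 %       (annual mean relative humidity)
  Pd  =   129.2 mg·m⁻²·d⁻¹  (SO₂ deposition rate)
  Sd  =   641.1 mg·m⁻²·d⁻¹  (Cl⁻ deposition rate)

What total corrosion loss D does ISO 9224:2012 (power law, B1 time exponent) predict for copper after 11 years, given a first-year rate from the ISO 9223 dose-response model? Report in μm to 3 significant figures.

copper: f(T) = +0.126·(T−10) [T≤10 °C] = -2.2932
  sulphur-dioxide contribution → 0.058 μm/a
  chloride contribution → 0.3169 μm/a
  ⇒ r_corr(copper) = 0.3749 μm/a
Long-term exponent b (ISO 9224 Table 2, B1) = 0.667
  D(11) = 0.3749 × 11^0.667 = 0.3749 × 4.95 = 1.856 μm

D(11) = 1.86 μm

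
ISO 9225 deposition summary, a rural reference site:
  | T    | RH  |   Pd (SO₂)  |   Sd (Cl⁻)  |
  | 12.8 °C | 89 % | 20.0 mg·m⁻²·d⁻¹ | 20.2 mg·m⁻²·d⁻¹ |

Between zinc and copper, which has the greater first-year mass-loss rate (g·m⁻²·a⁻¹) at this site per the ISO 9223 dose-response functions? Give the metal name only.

zinc: T>10 °C ⇒ hinge -0.071·(12.8−10) = -0.1988
  Pd branch = 0.0129·Pd^0.44·e^(0.046·RH+f) = 2.37 μm/a
  Sd branch = 0.0175·Sd^0.57·e^(0.008·RH+0.085·T) = 0.5872 μm/a
  r_corr = 2.37 + 0.5872 = 2.957 μm/a
  mass loss = 2.957 μm/a × 7.14 g/cm³ = 21.11 g·m⁻²·a⁻¹
copper: temperature factor f = -0.080·(2.8) = -0.2240
  Pd branch = 0.0053·Pd^0.26·e^(0.059·RH+f) = 1.761 μm/a
  Cl⁻ term: 0.01025·20.2^0.27·exp(0.036·89+0.049·12.8) = 1.064
  r_corr = 1.761 + 1.064 = 2.825 μm/a
  mass loss = 2.825 μm/a × 8.96 g/cm³ = 25.31 g·m⁻²·a⁻¹
Ordering by g·m⁻²·a⁻¹: copper (25.3) > zinc (21.1)

copper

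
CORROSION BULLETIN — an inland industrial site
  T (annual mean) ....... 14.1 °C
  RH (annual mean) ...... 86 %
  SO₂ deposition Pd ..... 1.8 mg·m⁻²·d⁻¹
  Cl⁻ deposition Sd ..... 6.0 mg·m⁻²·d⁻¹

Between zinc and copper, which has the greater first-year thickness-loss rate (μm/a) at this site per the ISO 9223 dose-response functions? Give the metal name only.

copper

zinc: f(T) = -0.071·(T−10) [T>10 °C] = -0.2911
  sulphur-dioxide contribution → 0.6525 μm/a
  chloride contribution → 0.3205 μm/a
  total first-year rate 0.973 μm/a
copper: f(T) = -0.080·(T−10) [T>10 °C] = -0.3280
  sulphur-dioxide contribution → 0.7109 μm/a
  chloride contribution → 0.7336 μm/a
  ⇒ r_corr(copper) = 1.444 μm/a
Ordering by μm/a: copper (1.44) > zinc (0.973)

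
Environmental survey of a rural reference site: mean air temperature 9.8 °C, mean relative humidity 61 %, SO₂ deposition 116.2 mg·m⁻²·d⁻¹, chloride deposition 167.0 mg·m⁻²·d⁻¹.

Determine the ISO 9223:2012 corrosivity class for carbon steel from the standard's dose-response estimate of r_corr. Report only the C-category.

carbon steel: f(T) = +0.150·(T−10) [T≤10 °C] = -0.0300
  sulphur-dioxide contribution → 68.97 μm/a
  chloride contribution → 26.99 μm/a
  total first-year rate 95.96 μm/a
96 μm/a falls in (80, 200] for carbon steel → category C5

C5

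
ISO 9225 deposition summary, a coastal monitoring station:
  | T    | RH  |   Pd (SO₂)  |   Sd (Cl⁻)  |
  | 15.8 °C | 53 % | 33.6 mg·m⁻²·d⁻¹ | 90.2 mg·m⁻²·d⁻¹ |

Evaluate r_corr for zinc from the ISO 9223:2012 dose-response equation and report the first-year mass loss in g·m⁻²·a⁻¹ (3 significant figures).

zinc: f(T) = -0.071·(T−10) [T>10 °C] = -0.4118
  SO₂ term: 0.0129·33.6^0.44·exp(0.046·53-0.4118) = 0.4594
  Cl⁻ term: 0.0175·90.2^0.57·exp(0.008·53+0.085·15.8) = 1.333
  r_corr = 0.4594 + 1.333 = 1.793 μm/a
Convert to mass loss: 1.793 μm/a × 7.14 g/cm³ = 12.8 g·m⁻²·a⁻¹

r_corr = 12.8 g·m⁻²·a⁻¹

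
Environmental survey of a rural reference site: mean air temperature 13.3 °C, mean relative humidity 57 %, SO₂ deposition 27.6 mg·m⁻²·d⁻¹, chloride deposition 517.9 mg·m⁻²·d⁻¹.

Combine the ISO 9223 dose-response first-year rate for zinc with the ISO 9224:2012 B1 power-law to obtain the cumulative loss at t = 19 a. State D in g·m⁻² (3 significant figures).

zinc: f(T) = -0.071·(T−10) [T>10 °C] = -0.2343
  sulphur-dioxide contribution → 0.6047 μm/a
  chloride contribution → 3.014 μm/a
  total first-year rate 3.619 μm/a
Power-law: D(19) = r_corr · 19^0.813
  D(19) = 3.619 × 19^0.813 = 3.619 × 10.96 = 39.65 μm
  Mass loss = 39.65 μm × 7.14 g/cm³ = 283.1 g·m⁻²

D(19) = 283 g·m⁻²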